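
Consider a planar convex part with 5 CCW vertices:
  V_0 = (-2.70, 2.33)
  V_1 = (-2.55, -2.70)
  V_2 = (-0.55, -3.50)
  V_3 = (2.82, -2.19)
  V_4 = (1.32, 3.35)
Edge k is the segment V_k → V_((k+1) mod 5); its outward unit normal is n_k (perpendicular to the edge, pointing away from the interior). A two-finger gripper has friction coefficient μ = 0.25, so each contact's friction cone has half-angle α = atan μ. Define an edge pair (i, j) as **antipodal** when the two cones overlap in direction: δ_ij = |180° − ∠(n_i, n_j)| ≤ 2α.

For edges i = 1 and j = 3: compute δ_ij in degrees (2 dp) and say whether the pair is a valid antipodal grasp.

α = atan 0.25 = 14.04°;  2α = 28.07°
edge 1: e_1 = (+2.00, -0.80);  n_1 = (-0.3714, -0.9285)
edge 3: e_3 = (-1.50, +5.54);  n_3 = (+0.9652, +0.2613)
∠(n_1, n_3) = 126.95°
δ = |180° − 126.95°| = 53.05°
53.05° > 2α = 28.07°  →  invalid

δ = 53.05°, invalid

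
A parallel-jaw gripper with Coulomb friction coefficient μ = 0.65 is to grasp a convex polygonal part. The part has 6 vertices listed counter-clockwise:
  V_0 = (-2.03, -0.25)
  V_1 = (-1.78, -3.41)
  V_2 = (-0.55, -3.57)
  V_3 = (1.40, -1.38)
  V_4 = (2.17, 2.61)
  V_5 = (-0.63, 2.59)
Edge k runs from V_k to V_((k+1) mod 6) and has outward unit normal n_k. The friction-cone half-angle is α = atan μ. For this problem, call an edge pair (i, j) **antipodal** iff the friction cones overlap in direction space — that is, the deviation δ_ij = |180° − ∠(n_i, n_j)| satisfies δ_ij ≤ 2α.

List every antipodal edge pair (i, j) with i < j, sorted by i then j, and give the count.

α = atan 0.65 = 33.02°;  2α = 66.05°
n_0 = (-0.9969, -0.0789)
n_1 = (-0.1290, -0.9916)
n_2 = (+0.7468, -0.6650)
n_3 = (+0.9819, -0.1895)
n_4 = (-0.0071, +1.0000)
n_5 = (-0.8969, +0.4422)
  (0,1): δ = 101.93°  ·
  (0,2): δ = 46.21°  ✓
  (0,3): δ = 15.45°  ✓
  (0,4): δ = 85.89°  ·
  (0,5): δ = 149.24°  ·
  (1,2): δ = 124.27°  ·
  (1,3): δ = 93.51°  ·
  (1,4): δ = 7.82°  ✓
  (1,5): δ = 71.17°  ·
  (2,3): δ = 149.24°  ·
  (2,4): δ = 47.91°  ✓
  (2,5): δ = 15.44°  ✓
  (3,4): δ = 78.67°  ·
  (3,5): δ = 15.32°  ✓
  (4,5): δ = 116.65°  ·
antipodal pairs: 6

count = 6; pairs: (0,2), (0,3), (1,4), (2,4), (2,5), (3,5)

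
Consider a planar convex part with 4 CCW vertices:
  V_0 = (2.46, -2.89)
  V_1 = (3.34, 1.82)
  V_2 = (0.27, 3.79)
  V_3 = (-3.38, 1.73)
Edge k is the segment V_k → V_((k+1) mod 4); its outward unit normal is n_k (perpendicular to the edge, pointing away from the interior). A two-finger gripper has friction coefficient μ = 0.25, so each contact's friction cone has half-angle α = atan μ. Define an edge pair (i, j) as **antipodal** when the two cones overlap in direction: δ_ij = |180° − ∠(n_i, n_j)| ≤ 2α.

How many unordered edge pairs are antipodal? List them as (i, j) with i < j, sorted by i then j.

α = atan 0.25 = 14.04°;  2α = 28.07°
n_0 = (+0.9830, -0.1837)
n_1 = (+0.5401, +0.8416)
n_2 = (-0.4915, +0.8709)
n_3 = (-0.6204, -0.7843)
  (0,1): δ = 112.11°  ·
  (0,2): δ = 49.98°  ·
  (0,3): δ = 62.24°  ·
  (1,2): δ = 117.87°  ·
  (1,3): δ = 5.66°  ✓
  (2,3): δ = 67.79°  ·
antipodal pairs: 1

count = 1; pairs: (1,3)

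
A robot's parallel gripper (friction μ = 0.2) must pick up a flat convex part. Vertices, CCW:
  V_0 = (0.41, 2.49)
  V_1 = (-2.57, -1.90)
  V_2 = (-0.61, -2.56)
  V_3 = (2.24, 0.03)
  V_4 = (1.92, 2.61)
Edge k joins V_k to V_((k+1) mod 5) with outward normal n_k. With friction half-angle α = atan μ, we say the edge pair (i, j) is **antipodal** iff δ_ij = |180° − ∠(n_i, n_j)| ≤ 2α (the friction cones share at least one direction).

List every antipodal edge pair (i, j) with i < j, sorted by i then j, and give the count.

α = atan 0.2 = 11.31°;  2α = 22.62°
n_0 = (-0.8274, +0.5616)
n_1 = (-0.3191, -0.9477)
n_2 = (+0.6725, -0.7401)
n_3 = (+0.9924, +0.1231)
n_4 = (-0.0792, +0.9969)
  (0,1): δ = 74.44°  ·
  (0,2): δ = 13.57°  ✓
  (0,3): δ = 41.24°  ·
  (0,4): δ = 128.71°  ·
  (1,2): δ = 119.13°  ·
  (1,3): δ = 64.32°  ·
  (1,4): δ = 23.15°  ·
  (2,3): δ = 125.19°  ·
  (2,4): δ = 37.72°  ·
  (3,4): δ = 92.53°  ·
antipodal pairs: 1

count = 1; pairs: (0,2)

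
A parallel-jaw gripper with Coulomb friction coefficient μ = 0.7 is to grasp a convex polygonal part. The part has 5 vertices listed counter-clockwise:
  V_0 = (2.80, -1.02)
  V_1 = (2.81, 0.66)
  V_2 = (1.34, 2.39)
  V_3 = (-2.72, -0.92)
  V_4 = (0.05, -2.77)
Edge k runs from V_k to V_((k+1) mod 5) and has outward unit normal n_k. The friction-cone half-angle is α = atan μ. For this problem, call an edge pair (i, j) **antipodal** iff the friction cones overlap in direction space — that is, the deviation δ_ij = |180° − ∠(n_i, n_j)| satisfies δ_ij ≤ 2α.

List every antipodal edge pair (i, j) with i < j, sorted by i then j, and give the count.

α = atan 0.7 = 34.99°;  2α = 69.98°
n_0 = (+1.0000, -0.0060)
n_1 = (+0.7620, +0.6475)
n_2 = (-0.6319, +0.7751)
n_3 = (-0.5554, -0.8316)
n_4 = (+0.5369, -0.8437)
  (0,1): δ = 139.30°  ·
  (0,2): δ = 50.47°  ✓
  (0,3): δ = 56.60°  ✓
  (0,4): δ = 122.81°  ·
  (1,2): δ = 91.17°  ·
  (1,3): δ = 15.91°  ✓
  (1,4): δ = 82.12°  ·
  (2,3): δ = 72.93°  ·
  (2,4): δ = 6.72°  ✓
  (3,4): δ = 113.79°  ·
antipodal pairs: 4

count = 4; pairs: (0,2), (0,3), (1,3), (2,4)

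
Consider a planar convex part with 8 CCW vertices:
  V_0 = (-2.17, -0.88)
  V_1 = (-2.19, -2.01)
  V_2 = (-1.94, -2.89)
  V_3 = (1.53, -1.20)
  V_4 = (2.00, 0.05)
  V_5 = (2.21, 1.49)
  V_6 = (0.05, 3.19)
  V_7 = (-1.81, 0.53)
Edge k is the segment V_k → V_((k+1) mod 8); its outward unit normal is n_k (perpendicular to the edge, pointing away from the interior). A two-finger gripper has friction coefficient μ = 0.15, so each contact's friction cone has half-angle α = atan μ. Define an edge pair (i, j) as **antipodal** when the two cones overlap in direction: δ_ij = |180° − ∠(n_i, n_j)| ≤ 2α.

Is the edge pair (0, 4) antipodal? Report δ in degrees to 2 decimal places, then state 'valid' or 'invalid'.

δ = 7.28°, valid

α = atan 0.15 = 8.53°;  2α = 17.06°
edge 0: e_0 = (-0.02, -1.13);  n_0 = (-0.9998, +0.0177)
edge 4: e_4 = (+0.21, +1.44);  n_4 = (+0.9895, -0.1443)
∠(n_0, n_4) = 172.72°
δ = |180° − 172.72°| = 7.28°
7.28° ≤ 2α = 17.06°  →  valid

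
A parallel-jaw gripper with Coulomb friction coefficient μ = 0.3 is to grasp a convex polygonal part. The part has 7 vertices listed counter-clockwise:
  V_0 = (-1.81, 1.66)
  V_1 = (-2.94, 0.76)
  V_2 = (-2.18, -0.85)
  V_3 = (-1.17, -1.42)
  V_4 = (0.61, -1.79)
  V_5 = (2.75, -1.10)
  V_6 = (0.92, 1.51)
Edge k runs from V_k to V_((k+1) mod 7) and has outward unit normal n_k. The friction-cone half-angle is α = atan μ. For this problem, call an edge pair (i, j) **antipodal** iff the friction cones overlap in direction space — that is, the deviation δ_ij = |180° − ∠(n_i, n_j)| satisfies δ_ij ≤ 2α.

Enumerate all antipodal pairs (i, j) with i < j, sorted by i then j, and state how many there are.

count = 6; pairs: (0,4), (1,5), (2,5), (2,6), (3,6), (4,6)

α = atan 0.3 = 16.70°;  2α = 33.40°
n_0 = (-0.6230, +0.7822)
n_1 = (-0.9043, -0.4269)
n_2 = (-0.4915, -0.8709)
n_3 = (-0.2035, -0.9791)
n_4 = (+0.3069, -0.9518)
n_5 = (+0.8188, +0.5741)
n_6 = (+0.0549, +0.9985)
  (0,1): δ = 103.27°  ·
  (0,2): δ = 67.97°  ·
  (0,3): δ = 50.28°  ·
  (0,4): δ = 20.67°  ✓
  (0,5): δ = 86.50°  ·
  (0,6): δ = 138.32°  ·
  (1,2): δ = 144.71°  ·
  (1,3): δ = 127.01°  ·
  (1,4): δ = 97.40°  ·
  (1,5): δ = 9.77°  ✓
  (1,6): δ = 61.59°  ·
  (2,3): δ = 162.30°  ·
  (2,4): δ = 132.69°  ·
  (2,5): δ = 25.53°  ✓
  (2,6): δ = 26.29°  ✓
  (3,4): δ = 150.39°  ·
  (3,5): δ = 43.22°  ·
  (3,6): δ = 8.60°  ✓
  (4,5): δ = 72.83°  ·
  (4,6): δ = 21.02°  ✓
  (5,6): δ = 128.18°  ·
antipodal pairs: 6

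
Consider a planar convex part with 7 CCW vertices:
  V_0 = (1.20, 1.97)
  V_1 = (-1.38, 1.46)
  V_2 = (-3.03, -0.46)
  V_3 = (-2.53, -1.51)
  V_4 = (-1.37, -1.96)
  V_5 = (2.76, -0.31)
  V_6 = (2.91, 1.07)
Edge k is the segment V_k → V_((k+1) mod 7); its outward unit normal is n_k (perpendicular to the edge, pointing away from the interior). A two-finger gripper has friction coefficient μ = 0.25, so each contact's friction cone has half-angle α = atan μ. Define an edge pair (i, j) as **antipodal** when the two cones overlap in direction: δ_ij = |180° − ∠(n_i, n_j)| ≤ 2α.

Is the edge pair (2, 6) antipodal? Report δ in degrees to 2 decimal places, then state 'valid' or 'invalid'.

α = atan 0.25 = 14.04°;  2α = 28.07°
edge 2: e_2 = (+0.50, -1.05);  n_2 = (-0.9029, -0.4299)
edge 6: e_6 = (-1.71, +0.90);  n_6 = (+0.4657, +0.8849)
∠(n_2, n_6) = 143.22°
δ = |180° − 143.22°| = 36.78°
36.78° > 2α = 28.07°  →  invalid

δ = 36.78°, invalid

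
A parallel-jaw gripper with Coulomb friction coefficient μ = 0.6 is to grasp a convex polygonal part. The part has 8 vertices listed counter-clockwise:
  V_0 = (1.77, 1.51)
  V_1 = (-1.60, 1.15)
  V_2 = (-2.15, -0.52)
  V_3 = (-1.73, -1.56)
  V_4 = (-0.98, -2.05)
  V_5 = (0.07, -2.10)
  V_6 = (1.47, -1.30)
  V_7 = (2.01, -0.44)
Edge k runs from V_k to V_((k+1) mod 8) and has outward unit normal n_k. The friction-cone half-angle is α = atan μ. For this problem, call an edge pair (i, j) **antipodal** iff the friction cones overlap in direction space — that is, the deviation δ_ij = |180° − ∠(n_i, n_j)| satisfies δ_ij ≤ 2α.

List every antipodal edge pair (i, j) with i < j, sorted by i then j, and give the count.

α = atan 0.6 = 30.96°;  2α = 61.93°
n_0 = (-0.1062, +0.9943)
n_1 = (-0.9498, +0.3128)
n_2 = (-0.9272, -0.3745)
n_3 = (-0.5469, -0.8372)
n_4 = (-0.0476, -0.9989)
n_5 = (+0.4961, -0.8682)
n_6 = (+0.8469, -0.5318)
n_7 = (+0.9925, +0.1222)
  (0,1): δ = 114.33°  ·
  (0,2): δ = 74.11°  ·
  (0,3): δ = 39.26°  ✓
  (0,4): δ = 8.82°  ✓
  (0,5): δ = 23.65°  ✓
  (0,6): δ = 51.78°  ✓
  (0,7): δ = 90.92°  ·
  (1,2): δ = 139.78°  ·
  (1,3): δ = 104.93°  ·
  (1,4): δ = 74.50°  ·
  (1,5): δ = 42.03°  ✓
  (1,6): δ = 13.90°  ✓
  (1,7): δ = 25.25°  ✓
  (2,3): δ = 145.15°  ·
  (2,4): δ = 114.72°  ·
  (2,5): δ = 82.25°  ·
  (2,6): δ = 54.12°  ✓
  (2,7): δ = 14.97°  ✓
  (3,4): δ = 149.57°  ·
  (3,5): δ = 117.10°  ·
  (3,6): δ = 88.97°  ·
  (3,7): δ = 49.83°  ✓
  (4,5): δ = 147.53°  ·
  (4,6): δ = 119.40°  ·
  (4,7): δ = 80.26°  ·
  (5,6): δ = 151.87°  ·
  (5,7): δ = 112.73°  ·
  (6,7): δ = 140.86°  ·
antipodal pairs: 10

count = 10; pairs: (0,3), (0,4), (0,5), (0,6), (1,5), (1,6), (1,7), (2,6), (2,7), (3,7)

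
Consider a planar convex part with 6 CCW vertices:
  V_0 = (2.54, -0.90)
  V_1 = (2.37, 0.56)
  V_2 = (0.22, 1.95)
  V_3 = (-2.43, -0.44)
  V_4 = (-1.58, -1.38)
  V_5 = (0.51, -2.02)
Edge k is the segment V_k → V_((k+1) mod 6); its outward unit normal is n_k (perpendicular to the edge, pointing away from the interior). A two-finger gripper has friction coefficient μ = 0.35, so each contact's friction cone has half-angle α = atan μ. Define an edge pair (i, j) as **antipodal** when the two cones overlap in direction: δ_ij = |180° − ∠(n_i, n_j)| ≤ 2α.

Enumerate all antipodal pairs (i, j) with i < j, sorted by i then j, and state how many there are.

α = atan 0.35 = 19.29°;  2α = 38.58°
n_0 = (+0.9933, +0.1157)
n_1 = (+0.5429, +0.8398)
n_2 = (-0.6697, +0.7426)
n_3 = (-0.7417, -0.6707)
n_4 = (-0.2928, -0.9562)
n_5 = (+0.4831, -0.8756)
  (0,1): δ = 129.52°  ·
  (0,2): δ = 54.59°  ·
  (0,3): δ = 35.48°  ✓
  (0,4): δ = 66.33°  ·
  (0,5): δ = 112.25°  ·
  (1,2): δ = 105.07°  ·
  (1,3): δ = 15.00°  ✓
  (1,4): δ = 15.86°  ✓
  (1,5): δ = 61.77°  ·
  (2,3): δ = 89.93°  ·
  (2,4): δ = 59.07°  ·
  (2,5): δ = 13.16°  ✓
  (3,4): δ = 149.15°  ·
  (3,5): δ = 103.24°  ·
  (4,5): δ = 134.09°  ·
antipodal pairs: 4

count = 4; pairs: (0,3), (1,3), (1,4), (2,5)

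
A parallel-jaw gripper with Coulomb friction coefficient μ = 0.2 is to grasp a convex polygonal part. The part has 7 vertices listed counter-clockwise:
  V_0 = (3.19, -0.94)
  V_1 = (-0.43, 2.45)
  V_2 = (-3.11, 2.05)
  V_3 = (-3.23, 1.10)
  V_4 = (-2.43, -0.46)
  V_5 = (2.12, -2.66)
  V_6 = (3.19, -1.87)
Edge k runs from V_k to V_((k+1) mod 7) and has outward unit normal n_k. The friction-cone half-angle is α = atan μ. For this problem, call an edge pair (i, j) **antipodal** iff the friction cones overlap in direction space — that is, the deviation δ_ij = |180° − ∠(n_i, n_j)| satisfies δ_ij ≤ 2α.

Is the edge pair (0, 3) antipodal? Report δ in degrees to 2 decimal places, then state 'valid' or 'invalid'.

α = atan 0.2 = 11.31°;  2α = 22.62°
edge 0: e_0 = (-3.62, +3.39);  n_0 = (+0.6835, +0.7299)
edge 3: e_3 = (+0.80, -1.56);  n_3 = (-0.8898, -0.4563)
∠(n_0, n_3) = 160.27°
δ = |180° − 160.27°| = 19.73°
19.73° ≤ 2α = 22.62°  →  valid

δ = 19.73°, valid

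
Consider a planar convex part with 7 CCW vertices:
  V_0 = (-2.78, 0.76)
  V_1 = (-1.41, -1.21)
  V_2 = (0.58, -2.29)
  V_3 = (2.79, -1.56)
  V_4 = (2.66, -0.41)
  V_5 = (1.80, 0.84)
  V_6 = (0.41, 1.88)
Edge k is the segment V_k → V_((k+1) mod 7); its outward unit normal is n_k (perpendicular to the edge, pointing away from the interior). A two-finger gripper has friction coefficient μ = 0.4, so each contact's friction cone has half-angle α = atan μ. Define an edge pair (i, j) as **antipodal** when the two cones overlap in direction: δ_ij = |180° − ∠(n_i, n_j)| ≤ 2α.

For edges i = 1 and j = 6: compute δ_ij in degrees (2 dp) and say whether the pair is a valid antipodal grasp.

α = atan 0.4 = 21.80°;  2α = 43.60°
edge 1: e_1 = (+1.99, -1.08);  n_1 = (-0.4770, -0.8789)
edge 6: e_6 = (-3.19, -1.12);  n_6 = (-0.3313, +0.9435)
∠(n_1, n_6) = 132.16°
δ = |180° − 132.16°| = 47.84°
47.84° > 2α = 43.60°  →  invalid

δ = 47.84°, invalid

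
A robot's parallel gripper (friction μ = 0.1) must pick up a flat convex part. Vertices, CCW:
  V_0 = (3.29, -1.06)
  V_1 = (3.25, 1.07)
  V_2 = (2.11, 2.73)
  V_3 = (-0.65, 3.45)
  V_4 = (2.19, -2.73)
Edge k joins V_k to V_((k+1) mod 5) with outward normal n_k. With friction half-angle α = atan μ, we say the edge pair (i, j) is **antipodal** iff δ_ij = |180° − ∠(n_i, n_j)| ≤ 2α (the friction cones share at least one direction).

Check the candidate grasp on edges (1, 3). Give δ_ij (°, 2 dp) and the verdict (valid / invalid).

α = atan 0.1 = 5.71°;  2α = 11.42°
edge 1: e_1 = (-1.14, +1.66);  n_1 = (+0.8243, +0.5661)
edge 3: e_3 = (+2.84, -6.18);  n_3 = (-0.9086, -0.4176)
∠(n_1, n_3) = 170.20°
δ = |180° − 170.20°| = 9.80°
9.80° ≤ 2α = 11.42°  →  valid

δ = 9.80°, valid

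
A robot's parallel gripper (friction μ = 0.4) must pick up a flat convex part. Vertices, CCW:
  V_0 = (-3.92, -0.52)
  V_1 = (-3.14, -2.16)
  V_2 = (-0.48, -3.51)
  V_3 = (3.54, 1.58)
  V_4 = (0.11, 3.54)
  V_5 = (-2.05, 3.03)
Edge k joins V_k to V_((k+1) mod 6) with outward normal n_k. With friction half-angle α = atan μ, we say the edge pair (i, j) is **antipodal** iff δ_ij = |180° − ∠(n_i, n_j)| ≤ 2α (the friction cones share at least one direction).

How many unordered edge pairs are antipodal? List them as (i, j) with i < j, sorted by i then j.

α = atan 0.4 = 21.80°;  2α = 43.60°
n_0 = (-0.9031, -0.4295)
n_1 = (-0.4526, -0.8917)
n_2 = (+0.7848, -0.6198)
n_3 = (+0.4961, +0.8682)
n_4 = (-0.2298, +0.9732)
n_5 = (-0.8848, +0.4661)
  (0,1): δ = 142.34°  ·
  (0,2): δ = 63.74°  ·
  (0,3): δ = 34.82°  ✓
  (0,4): δ = 77.85°  ·
  (0,5): δ = 126.79°  ·
  (1,2): δ = 101.39°  ·
  (1,3): δ = 2.84°  ✓
  (1,4): δ = 40.19°  ✓
  (1,5): δ = 89.13°  ·
  (2,3): δ = 81.44°  ·
  (2,4): δ = 38.41°  ✓
  (2,5): δ = 10.52°  ✓
  (3,4): δ = 136.97°  ·
  (3,5): δ = 88.03°  ·
  (4,5): δ = 131.06°  ·
antipodal pairs: 5

count = 5; pairs: (0,3), (1,3), (1,4), (2,4), (2,5)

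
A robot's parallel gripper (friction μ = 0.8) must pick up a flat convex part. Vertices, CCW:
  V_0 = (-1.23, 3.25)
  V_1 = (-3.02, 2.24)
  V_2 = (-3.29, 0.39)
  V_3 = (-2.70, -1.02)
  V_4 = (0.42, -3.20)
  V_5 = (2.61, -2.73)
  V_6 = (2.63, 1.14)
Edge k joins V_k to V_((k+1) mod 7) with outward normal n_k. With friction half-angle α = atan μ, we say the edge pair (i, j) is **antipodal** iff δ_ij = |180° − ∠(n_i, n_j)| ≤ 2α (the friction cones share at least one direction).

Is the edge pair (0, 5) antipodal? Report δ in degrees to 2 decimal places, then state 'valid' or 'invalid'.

α = atan 0.8 = 38.66°;  2α = 77.32°
edge 0: e_0 = (-1.79, -1.01);  n_0 = (-0.4914, +0.8709)
edge 5: e_5 = (+0.02, +3.87);  n_5 = (+1.0000, -0.0052)
∠(n_0, n_5) = 119.73°
δ = |180° − 119.73°| = 60.27°
60.27° ≤ 2α = 77.32°  →  valid

δ = 60.27°, valid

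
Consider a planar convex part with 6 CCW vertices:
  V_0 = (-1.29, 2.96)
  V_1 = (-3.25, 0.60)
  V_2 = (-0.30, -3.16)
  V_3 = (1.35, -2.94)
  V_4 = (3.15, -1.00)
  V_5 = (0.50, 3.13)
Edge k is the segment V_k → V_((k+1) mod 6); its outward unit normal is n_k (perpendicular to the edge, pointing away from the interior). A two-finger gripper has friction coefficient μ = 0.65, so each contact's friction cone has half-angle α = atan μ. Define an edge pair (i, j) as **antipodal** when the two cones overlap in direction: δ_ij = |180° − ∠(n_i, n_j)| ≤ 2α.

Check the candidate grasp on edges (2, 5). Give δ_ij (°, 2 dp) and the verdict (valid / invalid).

δ = 2.17°, valid

α = atan 0.65 = 33.02°;  2α = 66.05°
edge 2: e_2 = (+1.65, +0.22);  n_2 = (+0.1322, -0.9912)
edge 5: e_5 = (-1.79, -0.17);  n_5 = (-0.0945, +0.9955)
∠(n_2, n_5) = 177.83°
δ = |180° − 177.83°| = 2.17°
2.17° ≤ 2α = 66.05°  →  valid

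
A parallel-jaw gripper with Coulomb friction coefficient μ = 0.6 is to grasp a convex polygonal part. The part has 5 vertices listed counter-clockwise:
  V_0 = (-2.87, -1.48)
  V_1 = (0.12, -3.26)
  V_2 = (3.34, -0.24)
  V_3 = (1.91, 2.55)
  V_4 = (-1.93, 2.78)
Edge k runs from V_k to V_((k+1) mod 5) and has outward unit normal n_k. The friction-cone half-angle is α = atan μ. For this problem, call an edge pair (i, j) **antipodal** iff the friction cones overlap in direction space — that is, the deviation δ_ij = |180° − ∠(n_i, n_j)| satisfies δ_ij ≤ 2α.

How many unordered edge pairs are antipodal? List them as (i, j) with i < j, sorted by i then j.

count = 5; pairs: (0,2), (0,3), (1,3), (1,4), (2,4)

α = atan 0.6 = 30.96°;  2α = 61.93°
n_0 = (-0.5115, -0.8593)
n_1 = (+0.6841, -0.7294)
n_2 = (+0.8899, +0.4561)
n_3 = (+0.0598, +0.9982)
n_4 = (-0.9765, +0.2155)
  (0,1): δ = 106.07°  ·
  (0,2): δ = 32.10°  ✓
  (0,3): δ = 27.34°  ✓
  (0,4): δ = 108.32°  ·
  (1,2): δ = 106.03°  ·
  (1,3): δ = 46.59°  ✓
  (1,4): δ = 34.39°  ✓
  (2,3): δ = 120.56°  ·
  (2,4): δ = 39.58°  ✓
  (3,4): δ = 99.02°  ·
antipodal pairs: 5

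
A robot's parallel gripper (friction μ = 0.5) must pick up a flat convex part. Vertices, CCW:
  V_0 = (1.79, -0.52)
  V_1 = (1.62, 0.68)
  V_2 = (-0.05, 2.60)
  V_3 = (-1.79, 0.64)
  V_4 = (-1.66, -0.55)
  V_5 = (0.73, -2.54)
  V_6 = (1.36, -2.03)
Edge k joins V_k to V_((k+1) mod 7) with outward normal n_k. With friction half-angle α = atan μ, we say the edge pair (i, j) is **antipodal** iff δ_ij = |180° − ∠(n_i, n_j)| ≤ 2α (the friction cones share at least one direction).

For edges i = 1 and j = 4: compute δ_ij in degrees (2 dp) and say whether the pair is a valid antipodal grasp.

α = atan 0.5 = 26.57°;  2α = 53.13°
edge 1: e_1 = (-1.67, +1.92);  n_1 = (+0.7545, +0.6563)
edge 4: e_4 = (+2.39, -1.99);  n_4 = (-0.6399, -0.7685)
∠(n_1, n_4) = 170.80°
δ = |180° − 170.80°| = 9.20°
9.20° ≤ 2α = 53.13°  →  valid

δ = 9.20°, valid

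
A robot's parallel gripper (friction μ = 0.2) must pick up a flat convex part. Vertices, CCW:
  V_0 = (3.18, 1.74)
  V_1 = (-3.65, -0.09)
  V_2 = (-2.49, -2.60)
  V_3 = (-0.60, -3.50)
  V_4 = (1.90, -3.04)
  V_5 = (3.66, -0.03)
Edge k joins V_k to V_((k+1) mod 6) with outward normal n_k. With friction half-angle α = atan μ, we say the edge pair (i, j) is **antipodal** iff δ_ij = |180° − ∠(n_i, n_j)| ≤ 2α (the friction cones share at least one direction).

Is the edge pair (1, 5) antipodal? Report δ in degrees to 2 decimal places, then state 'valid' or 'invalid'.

δ = 9.63°, valid

α = atan 0.2 = 11.31°;  2α = 22.62°
edge 1: e_1 = (+1.16, -2.51);  n_1 = (-0.9077, -0.4195)
edge 5: e_5 = (-0.48, +1.77);  n_5 = (+0.9651, +0.2617)
∠(n_1, n_5) = 170.37°
δ = |180° − 170.37°| = 9.63°
9.63° ≤ 2α = 22.62°  →  valid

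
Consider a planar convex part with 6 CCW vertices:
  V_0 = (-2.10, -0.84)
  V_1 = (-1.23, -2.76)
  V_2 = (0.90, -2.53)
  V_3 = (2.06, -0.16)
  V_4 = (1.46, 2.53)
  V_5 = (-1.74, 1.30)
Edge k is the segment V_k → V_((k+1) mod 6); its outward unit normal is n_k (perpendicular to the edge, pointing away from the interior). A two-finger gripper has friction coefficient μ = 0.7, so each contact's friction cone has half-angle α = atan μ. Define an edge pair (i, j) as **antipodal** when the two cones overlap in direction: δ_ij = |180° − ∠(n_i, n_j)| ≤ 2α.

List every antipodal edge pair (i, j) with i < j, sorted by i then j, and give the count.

α = atan 0.7 = 34.99°;  2α = 69.98°
n_0 = (-0.9109, -0.4127)
n_1 = (+0.1074, -0.9942)
n_2 = (+0.8982, -0.4396)
n_3 = (+0.9760, +0.2177)
n_4 = (-0.3588, +0.9334)
n_5 = (-0.9861, +0.1659)
  (0,1): δ = 108.21°  ·
  (0,2): δ = 50.46°  ✓
  (0,3): δ = 11.80°  ✓
  (0,4): δ = 86.65°  ·
  (0,5): δ = 146.07°  ·
  (1,2): δ = 122.24°  ·
  (1,3): δ = 83.59°  ·
  (1,4): δ = 14.86°  ✓
  (1,5): δ = 74.29°  ·
  (2,3): δ = 141.35°  ·
  (2,4): δ = 42.89°  ✓
  (2,5): δ = 16.53°  ✓
  (3,4): δ = 81.55°  ·
  (3,5): δ = 22.12°  ✓
  (4,5): δ = 120.57°  ·
antipodal pairs: 6

count = 6; pairs: (0,2), (0,3), (1,4), (2,4), (2,5), (3,5)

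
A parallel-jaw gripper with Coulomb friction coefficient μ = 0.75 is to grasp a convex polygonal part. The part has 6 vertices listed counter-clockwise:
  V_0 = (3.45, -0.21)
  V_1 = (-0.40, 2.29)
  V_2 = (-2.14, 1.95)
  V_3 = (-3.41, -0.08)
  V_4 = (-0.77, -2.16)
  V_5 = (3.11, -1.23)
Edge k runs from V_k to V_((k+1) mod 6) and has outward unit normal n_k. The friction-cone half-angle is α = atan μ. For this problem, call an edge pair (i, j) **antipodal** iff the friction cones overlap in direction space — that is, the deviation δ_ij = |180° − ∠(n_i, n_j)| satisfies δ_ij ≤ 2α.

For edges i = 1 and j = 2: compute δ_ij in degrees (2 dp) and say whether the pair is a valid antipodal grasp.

δ = 133.09°, invalid

α = atan 0.75 = 36.87°;  2α = 73.74°
edge 1: e_1 = (-1.74, -0.34);  n_1 = (-0.1918, +0.9814)
edge 2: e_2 = (-1.27, -2.03);  n_2 = (-0.8478, +0.5304)
∠(n_1, n_2) = 46.91°
δ = |180° − 46.91°| = 133.09°
133.09° > 2α = 73.74°  →  invalid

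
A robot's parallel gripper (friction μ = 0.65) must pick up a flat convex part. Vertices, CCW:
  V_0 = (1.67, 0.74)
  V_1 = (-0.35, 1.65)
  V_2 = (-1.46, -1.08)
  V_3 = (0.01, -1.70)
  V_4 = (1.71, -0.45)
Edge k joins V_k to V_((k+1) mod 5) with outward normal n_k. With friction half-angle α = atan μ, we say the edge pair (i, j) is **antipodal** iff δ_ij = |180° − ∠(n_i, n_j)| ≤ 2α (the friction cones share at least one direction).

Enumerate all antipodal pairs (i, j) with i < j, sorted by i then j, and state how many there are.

α = atan 0.65 = 33.02°;  2α = 66.05°
n_0 = (+0.4107, +0.9118)
n_1 = (-0.9264, +0.3767)
n_2 = (-0.3886, -0.9214)
n_3 = (+0.5924, -0.8057)
n_4 = (+0.9994, +0.0336)
  (0,1): δ = 87.88°  ·
  (0,2): δ = 1.38°  ✓
  (0,3): δ = 60.58°  ✓
  (0,4): δ = 116.18°  ·
  (1,2): δ = 90.74°  ·
  (1,3): δ = 31.55°  ✓
  (1,4): δ = 24.05°  ✓
  (2,3): δ = 120.80°  ·
  (2,4): δ = 65.21°  ✓
  (3,4): δ = 124.40°  ·
antipodal pairs: 5

count = 5; pairs: (0,2), (0,3), (1,3), (1,4), (2,4)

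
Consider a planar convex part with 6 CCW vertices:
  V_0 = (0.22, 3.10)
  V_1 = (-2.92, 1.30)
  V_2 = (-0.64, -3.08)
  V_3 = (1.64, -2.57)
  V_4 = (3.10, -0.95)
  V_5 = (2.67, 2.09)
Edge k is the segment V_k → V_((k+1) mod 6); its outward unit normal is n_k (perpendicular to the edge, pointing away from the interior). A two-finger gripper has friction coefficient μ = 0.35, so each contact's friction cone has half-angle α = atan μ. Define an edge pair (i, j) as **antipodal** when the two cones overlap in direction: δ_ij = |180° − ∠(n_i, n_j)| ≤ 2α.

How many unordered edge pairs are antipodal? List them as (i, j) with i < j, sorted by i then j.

count = 4; pairs: (0,2), (0,3), (1,4), (2,5)

α = atan 0.35 = 19.29°;  2α = 38.58°
n_0 = (-0.4973, +0.8676)
n_1 = (-0.8870, -0.4617)
n_2 = (+0.2183, -0.9759)
n_3 = (+0.7428, -0.6695)
n_4 = (+0.9901, +0.1401)
n_5 = (+0.3811, +0.9245)
  (0,1): δ = 92.32°  ·
  (0,2): δ = 17.21°  ✓
  (0,3): δ = 18.15°  ✓
  (0,4): δ = 68.23°  ·
  (0,5): δ = 127.77°  ·
  (1,2): δ = 104.89°  ·
  (1,3): δ = 69.53°  ·
  (1,4): δ = 19.45°  ✓
  (1,5): δ = 40.10°  ·
  (2,3): δ = 144.63°  ·
  (2,4): δ = 94.56°  ·
  (2,5): δ = 35.01°  ✓
  (3,4): δ = 129.92°  ·
  (3,5): δ = 70.38°  ·
  (4,5): δ = 120.45°  ·
antipodal pairs: 4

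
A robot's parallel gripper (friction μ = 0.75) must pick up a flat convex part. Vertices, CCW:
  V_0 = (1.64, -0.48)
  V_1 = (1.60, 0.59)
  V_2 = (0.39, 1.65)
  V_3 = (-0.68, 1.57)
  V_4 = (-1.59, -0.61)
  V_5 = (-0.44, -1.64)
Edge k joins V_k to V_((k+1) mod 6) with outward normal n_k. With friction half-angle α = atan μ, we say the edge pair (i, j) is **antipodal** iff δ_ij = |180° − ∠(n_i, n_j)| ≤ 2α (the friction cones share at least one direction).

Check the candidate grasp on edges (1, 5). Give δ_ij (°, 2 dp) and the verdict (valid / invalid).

α = atan 0.75 = 36.87°;  2α = 73.74°
edge 1: e_1 = (-1.21, +1.06);  n_1 = (+0.6589, +0.7522)
edge 5: e_5 = (+2.08, +1.16);  n_5 = (+0.4871, -0.8734)
∠(n_1, n_5) = 109.63°
δ = |180° − 109.63°| = 70.37°
70.37° ≤ 2α = 73.74°  →  valid

δ = 70.37°, valid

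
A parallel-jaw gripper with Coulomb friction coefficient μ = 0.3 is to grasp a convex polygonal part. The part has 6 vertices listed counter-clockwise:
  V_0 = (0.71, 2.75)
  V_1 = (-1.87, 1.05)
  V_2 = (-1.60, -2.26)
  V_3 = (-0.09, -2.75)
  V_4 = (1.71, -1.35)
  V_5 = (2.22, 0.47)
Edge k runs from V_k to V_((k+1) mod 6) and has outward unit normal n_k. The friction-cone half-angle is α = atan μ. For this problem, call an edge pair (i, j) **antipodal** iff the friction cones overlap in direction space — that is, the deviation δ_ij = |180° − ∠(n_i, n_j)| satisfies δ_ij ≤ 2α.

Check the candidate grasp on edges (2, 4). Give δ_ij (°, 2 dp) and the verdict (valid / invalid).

δ = 87.68°, invalid

α = atan 0.3 = 16.70°;  2α = 33.40°
edge 2: e_2 = (+1.51, -0.49);  n_2 = (-0.3087, -0.9512)
edge 4: e_4 = (+0.51, +1.82);  n_4 = (+0.9629, -0.2698)
∠(n_2, n_4) = 92.32°
δ = |180° − 92.32°| = 87.68°
87.68° > 2α = 33.40°  →  invalid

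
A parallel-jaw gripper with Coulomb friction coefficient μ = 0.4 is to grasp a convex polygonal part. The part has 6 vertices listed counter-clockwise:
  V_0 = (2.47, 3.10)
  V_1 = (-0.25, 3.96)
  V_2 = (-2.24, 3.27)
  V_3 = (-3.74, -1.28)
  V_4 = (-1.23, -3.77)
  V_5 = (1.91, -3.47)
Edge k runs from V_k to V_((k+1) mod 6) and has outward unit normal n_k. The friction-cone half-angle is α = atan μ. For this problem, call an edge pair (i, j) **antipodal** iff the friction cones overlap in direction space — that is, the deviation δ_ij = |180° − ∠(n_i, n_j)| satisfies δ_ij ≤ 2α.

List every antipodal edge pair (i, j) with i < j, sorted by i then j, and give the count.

count = 4; pairs: (0,3), (0,4), (1,4), (2,5)

α = atan 0.4 = 21.80°;  2α = 43.60°
n_0 = (+0.3015, +0.9535)
n_1 = (-0.3276, +0.9448)
n_2 = (-0.9497, +0.3131)
n_3 = (-0.7043, -0.7099)
n_4 = (+0.0951, -0.9955)
n_5 = (+0.9964, -0.0849)
  (0,1): δ = 143.33°  ·
  (0,2): δ = 90.70°  ·
  (0,3): δ = 27.23°  ✓
  (0,4): δ = 23.00°  ✓
  (0,5): δ = 102.67°  ·
  (1,2): δ = 127.37°  ·
  (1,3): δ = 63.89°  ·
  (1,4): δ = 13.67°  ✓
  (1,5): δ = 66.00°  ·
  (2,3): δ = 116.52°  ·
  (2,4): δ = 66.30°  ·
  (2,5): δ = 13.37°  ✓
  (3,4): δ = 129.77°  ·
  (3,5): δ = 50.10°  ·
  (4,5): δ = 100.33°  ·
antipodal pairs: 4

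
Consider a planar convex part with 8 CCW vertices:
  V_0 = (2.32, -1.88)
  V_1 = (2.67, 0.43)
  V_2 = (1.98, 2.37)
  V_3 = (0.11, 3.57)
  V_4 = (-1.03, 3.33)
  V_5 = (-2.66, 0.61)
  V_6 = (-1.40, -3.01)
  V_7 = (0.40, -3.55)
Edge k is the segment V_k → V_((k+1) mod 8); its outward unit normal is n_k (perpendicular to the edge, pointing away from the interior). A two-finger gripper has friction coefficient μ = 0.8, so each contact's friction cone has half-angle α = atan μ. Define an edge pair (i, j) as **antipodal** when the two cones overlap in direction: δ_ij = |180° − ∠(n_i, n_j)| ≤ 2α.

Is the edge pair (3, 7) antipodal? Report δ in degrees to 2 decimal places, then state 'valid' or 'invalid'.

α = atan 0.8 = 38.66°;  2α = 77.32°
edge 3: e_3 = (-1.14, -0.24);  n_3 = (-0.2060, +0.9785)
edge 7: e_7 = (+1.92, +1.67);  n_7 = (+0.6563, -0.7545)
∠(n_3, n_7) = 150.87°
δ = |180° − 150.87°| = 29.13°
29.13° ≤ 2α = 77.32°  →  valid

δ = 29.13°, valid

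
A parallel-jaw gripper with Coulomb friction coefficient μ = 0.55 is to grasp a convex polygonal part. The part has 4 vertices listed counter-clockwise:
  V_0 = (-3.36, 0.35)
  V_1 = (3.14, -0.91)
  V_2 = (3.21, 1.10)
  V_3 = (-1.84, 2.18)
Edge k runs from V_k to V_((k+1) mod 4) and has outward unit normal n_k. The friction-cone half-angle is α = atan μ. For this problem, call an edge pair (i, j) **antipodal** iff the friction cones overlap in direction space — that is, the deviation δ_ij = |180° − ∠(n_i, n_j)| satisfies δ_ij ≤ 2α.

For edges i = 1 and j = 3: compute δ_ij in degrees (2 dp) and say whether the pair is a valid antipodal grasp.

δ = 37.72°, valid

α = atan 0.55 = 28.81°;  2α = 57.62°
edge 1: e_1 = (+0.07, +2.01);  n_1 = (+0.9994, -0.0348)
edge 3: e_3 = (-1.52, -1.83);  n_3 = (-0.7693, +0.6389)
∠(n_1, n_3) = 142.28°
δ = |180° − 142.28°| = 37.72°
37.72° ≤ 2α = 57.62°  →  valid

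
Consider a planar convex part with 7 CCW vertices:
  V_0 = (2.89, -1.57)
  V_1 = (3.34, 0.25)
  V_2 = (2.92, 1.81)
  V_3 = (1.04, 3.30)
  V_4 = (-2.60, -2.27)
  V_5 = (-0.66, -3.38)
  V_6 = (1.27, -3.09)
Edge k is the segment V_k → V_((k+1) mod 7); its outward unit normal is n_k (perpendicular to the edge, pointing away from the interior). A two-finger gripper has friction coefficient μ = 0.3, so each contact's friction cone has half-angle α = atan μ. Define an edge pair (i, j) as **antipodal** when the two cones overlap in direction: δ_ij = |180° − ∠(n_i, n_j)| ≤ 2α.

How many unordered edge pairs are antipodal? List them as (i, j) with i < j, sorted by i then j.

count = 3; pairs: (0,3), (2,4), (3,6)

α = atan 0.3 = 16.70°;  2α = 33.40°
n_0 = (+0.9708, -0.2400)
n_1 = (+0.9656, +0.2600)
n_2 = (+0.6211, +0.7837)
n_3 = (-0.8371, +0.5470)
n_4 = (-0.4966, -0.8680)
n_5 = (+0.1486, -0.9889)
n_6 = (+0.6842, -0.7293)
  (0,1): δ = 151.04°  ·
  (0,2): δ = 114.51°  ·
  (0,3): δ = 19.28°  ✓
  (0,4): δ = 74.11°  ·
  (0,5): δ = 112.43°  ·
  (0,6): δ = 147.06°  ·
  (1,2): δ = 143.47°  ·
  (1,3): δ = 48.23°  ·
  (1,4): δ = 45.15°  ·
  (1,5): δ = 83.48°  ·
  (1,6): δ = 118.11°  ·
  (2,3): δ = 84.77°  ·
  (2,4): δ = 8.62°  ✓
  (2,5): δ = 46.94°  ·
  (2,6): δ = 81.57°  ·
  (3,4): δ = 86.61°  ·
  (3,5): δ = 48.29°  ·
  (3,6): δ = 13.66°  ✓
  (4,5): δ = 141.68°  ·
  (4,6): δ = 107.05°  ·
  (5,6): δ = 145.37°  ·
antipodal pairs: 3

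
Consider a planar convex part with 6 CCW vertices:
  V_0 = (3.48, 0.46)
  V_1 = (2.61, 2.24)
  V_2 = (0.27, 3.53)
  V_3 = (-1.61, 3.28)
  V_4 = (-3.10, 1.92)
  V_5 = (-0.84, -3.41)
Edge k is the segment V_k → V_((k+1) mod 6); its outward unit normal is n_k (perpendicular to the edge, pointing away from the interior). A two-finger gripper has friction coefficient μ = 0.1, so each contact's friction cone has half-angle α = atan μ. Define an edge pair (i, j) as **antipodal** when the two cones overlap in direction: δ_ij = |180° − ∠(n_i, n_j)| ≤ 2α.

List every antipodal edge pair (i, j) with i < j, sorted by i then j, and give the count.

count = 2; pairs: (0,4), (3,5)

α = atan 0.1 = 5.71°;  2α = 11.42°
n_0 = (+0.8984, +0.4391)
n_1 = (+0.4828, +0.8757)
n_2 = (-0.1318, +0.9913)
n_3 = (-0.6742, +0.7386)
n_4 = (-0.9207, -0.3904)
n_5 = (+0.6672, -0.7448)
  (0,1): δ = 144.91°  ·
  (0,2): δ = 108.47°  ·
  (0,3): δ = 73.66°  ·
  (0,4): δ = 3.07°  ✓
  (0,5): δ = 105.81°  ·
  (1,2): δ = 143.56°  ·
  (1,3): δ = 108.74°  ·
  (1,4): δ = 38.16°  ·
  (1,5): δ = 70.72°  ·
  (2,3): δ = 145.19°  ·
  (2,4): δ = 74.60°  ·
  (2,5): δ = 34.28°  ·
  (3,4): δ = 109.41°  ·
  (3,5): δ = 0.53°  ✓
  (4,5): δ = 71.12°  ·
antipodal pairs: 2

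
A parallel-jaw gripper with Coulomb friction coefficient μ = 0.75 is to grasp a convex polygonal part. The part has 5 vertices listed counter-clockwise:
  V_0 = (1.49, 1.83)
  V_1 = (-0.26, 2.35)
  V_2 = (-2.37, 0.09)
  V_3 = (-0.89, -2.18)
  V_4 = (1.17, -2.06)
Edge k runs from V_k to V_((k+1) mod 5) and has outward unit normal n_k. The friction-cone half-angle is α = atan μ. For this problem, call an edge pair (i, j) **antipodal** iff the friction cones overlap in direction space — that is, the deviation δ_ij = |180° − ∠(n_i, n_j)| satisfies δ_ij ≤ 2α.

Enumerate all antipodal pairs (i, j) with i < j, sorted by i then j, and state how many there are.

α = atan 0.75 = 36.87°;  2α = 73.74°
n_0 = (+0.2848, +0.9586)
n_1 = (-0.7309, +0.6824)
n_2 = (-0.8377, -0.5462)
n_3 = (+0.0582, -0.9983)
n_4 = (+0.9966, -0.0820)
  (0,1): δ = 116.49°  ·
  (0,2): δ = 40.35°  ✓
  (0,3): δ = 19.88°  ✓
  (0,4): δ = 101.85°  ·
  (1,2): δ = 103.86°  ·
  (1,3): δ = 43.63°  ✓
  (1,4): δ = 38.33°  ✓
  (2,3): δ = 119.77°  ·
  (2,4): δ = 37.81°  ✓
  (3,4): δ = 98.04°  ·
antipodal pairs: 5

count = 5; pairs: (0,2), (0,3), (1,3), (1,4), (2,4)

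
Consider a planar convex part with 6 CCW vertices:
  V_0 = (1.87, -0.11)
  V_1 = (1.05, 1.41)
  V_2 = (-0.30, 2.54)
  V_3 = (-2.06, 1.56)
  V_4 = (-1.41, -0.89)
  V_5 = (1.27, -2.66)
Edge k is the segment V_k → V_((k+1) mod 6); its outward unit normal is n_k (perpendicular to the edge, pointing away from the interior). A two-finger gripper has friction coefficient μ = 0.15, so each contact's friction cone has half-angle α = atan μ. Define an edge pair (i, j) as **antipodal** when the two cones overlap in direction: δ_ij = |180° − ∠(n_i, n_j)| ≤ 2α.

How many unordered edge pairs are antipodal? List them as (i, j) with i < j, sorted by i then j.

α = atan 0.15 = 8.53°;  2α = 17.06°
n_0 = (+0.8801, +0.4748)
n_1 = (+0.6419, +0.7668)
n_2 = (-0.4865, +0.8737)
n_3 = (-0.9666, -0.2564)
n_4 = (-0.5511, -0.8344)
n_5 = (+0.9734, -0.2290)
  (0,1): δ = 158.28°  ·
  (0,2): δ = 89.24°  ·
  (0,3): δ = 13.49°  ✓
  (0,4): δ = 28.21°  ·
  (0,5): δ = 138.41°  ·
  (1,2): δ = 110.96°  ·
  (1,3): δ = 35.21°  ·
  (1,4): δ = 6.49°  ✓
  (1,5): δ = 116.69°  ·
  (2,3): δ = 104.25°  ·
  (2,4): δ = 62.55°  ·
  (2,5): δ = 47.65°  ·
  (3,4): δ = 138.30°  ·
  (3,5): δ = 28.10°  ·
  (4,5): δ = 69.80°  ·
antipodal pairs: 2

count = 2; pairs: (0,3), (1,4)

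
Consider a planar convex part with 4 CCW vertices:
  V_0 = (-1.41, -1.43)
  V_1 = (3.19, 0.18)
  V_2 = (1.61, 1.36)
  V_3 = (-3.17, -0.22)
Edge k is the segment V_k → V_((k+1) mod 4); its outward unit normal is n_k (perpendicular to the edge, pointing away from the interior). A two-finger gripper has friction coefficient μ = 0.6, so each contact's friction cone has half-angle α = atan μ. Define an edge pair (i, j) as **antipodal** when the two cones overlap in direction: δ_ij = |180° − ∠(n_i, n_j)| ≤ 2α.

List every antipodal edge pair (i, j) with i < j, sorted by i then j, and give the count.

count = 4; pairs: (0,1), (0,2), (1,3), (2,3)

α = atan 0.6 = 30.96°;  2α = 61.93°
n_0 = (+0.3304, -0.9439)
n_1 = (+0.5984, +0.8012)
n_2 = (-0.3138, +0.9495)
n_3 = (-0.5665, -0.8240)
  (0,1): δ = 56.04°  ✓
  (0,2): δ = 1.00°  ✓
  (0,3): δ = 126.20°  ·
  (1,2): δ = 124.96°  ·
  (1,3): δ = 2.25°  ✓
  (2,3): δ = 52.80°  ✓
antipodal pairs: 4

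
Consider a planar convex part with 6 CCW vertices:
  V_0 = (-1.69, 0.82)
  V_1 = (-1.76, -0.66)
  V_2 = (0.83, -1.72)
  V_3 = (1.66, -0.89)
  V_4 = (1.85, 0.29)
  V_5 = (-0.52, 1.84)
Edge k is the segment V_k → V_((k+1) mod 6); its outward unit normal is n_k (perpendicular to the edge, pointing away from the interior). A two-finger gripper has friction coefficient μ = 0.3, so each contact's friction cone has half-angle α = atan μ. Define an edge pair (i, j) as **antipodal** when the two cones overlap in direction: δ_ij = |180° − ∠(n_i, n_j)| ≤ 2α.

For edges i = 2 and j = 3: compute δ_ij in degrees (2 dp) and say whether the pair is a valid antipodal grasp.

α = atan 0.3 = 16.70°;  2α = 33.40°
edge 2: e_2 = (+0.83, +0.83);  n_2 = (+0.7071, -0.7071)
edge 3: e_3 = (+0.19, +1.18);  n_3 = (+0.9873, -0.1590)
∠(n_2, n_3) = 35.85°
δ = |180° − 35.85°| = 144.15°
144.15° > 2α = 33.40°  →  invalid

δ = 144.15°, invalid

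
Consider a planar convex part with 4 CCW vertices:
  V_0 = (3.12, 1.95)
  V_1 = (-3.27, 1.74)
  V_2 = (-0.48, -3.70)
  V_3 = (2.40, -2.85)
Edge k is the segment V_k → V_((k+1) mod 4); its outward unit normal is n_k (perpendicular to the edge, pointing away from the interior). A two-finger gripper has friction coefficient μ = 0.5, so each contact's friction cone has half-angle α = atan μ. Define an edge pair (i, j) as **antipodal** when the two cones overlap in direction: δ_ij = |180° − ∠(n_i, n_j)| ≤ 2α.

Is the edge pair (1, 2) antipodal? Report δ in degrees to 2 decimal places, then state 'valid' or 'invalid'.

α = atan 0.5 = 26.57°;  2α = 53.13°
edge 1: e_1 = (+2.79, -5.44);  n_1 = (-0.8898, -0.4563)
edge 2: e_2 = (+2.88, +0.85);  n_2 = (+0.2831, -0.9591)
∠(n_1, n_2) = 79.29°
δ = |180° − 79.29°| = 100.71°
100.71° > 2α = 53.13°  →  invalid

δ = 100.71°, invalid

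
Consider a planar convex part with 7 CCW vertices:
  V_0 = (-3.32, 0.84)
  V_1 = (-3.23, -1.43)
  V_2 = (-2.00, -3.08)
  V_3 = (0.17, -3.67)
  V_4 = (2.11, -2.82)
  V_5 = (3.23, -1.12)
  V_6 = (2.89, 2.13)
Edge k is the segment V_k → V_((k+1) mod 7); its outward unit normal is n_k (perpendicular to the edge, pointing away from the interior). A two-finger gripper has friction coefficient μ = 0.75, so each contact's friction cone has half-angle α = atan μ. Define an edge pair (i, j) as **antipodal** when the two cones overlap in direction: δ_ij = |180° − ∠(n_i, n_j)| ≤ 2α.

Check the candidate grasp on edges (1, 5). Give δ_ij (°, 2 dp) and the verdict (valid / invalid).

α = atan 0.75 = 36.87°;  2α = 73.74°
edge 1: e_1 = (+1.23, -1.65);  n_1 = (-0.8017, -0.5977)
edge 5: e_5 = (-0.34, +3.25);  n_5 = (+0.9946, +0.1040)
∠(n_1, n_5) = 149.27°
δ = |180° − 149.27°| = 30.73°
30.73° ≤ 2α = 73.74°  →  valid

δ = 30.73°, valid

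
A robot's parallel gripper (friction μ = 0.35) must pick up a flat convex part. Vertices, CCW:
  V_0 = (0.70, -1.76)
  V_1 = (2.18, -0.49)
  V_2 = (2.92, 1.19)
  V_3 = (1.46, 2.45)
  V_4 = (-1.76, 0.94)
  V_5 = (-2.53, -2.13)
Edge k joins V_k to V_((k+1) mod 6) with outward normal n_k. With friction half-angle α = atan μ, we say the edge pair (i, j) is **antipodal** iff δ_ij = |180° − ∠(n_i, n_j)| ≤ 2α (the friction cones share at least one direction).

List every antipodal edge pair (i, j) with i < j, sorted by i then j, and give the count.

α = atan 0.35 = 19.29°;  2α = 38.58°
n_0 = (+0.6512, -0.7589)
n_1 = (+0.9152, -0.4031)
n_2 = (+0.6533, +0.7571)
n_3 = (-0.4246, +0.9054)
n_4 = (-0.9700, +0.2433)
n_5 = (+0.1138, -0.9935)
  (0,1): δ = 154.41°  ·
  (0,2): δ = 81.43°  ·
  (0,3): δ = 15.51°  ✓
  (0,4): δ = 35.29°  ✓
  (0,5): δ = 145.90°  ·
  (1,2): δ = 107.02°  ·
  (1,3): δ = 41.10°  ·
  (1,4): δ = 9.69°  ✓
  (1,5): δ = 120.31°  ·
  (2,3): δ = 114.08°  ·
  (2,4): δ = 63.29°  ·
  (2,5): δ = 47.33°  ·
  (3,4): δ = 129.20°  ·
  (3,5): δ = 18.59°  ✓
  (4,5): δ = 69.39°  ·
antipodal pairs: 4

count = 4; pairs: (0,3), (0,4), (1,4), (3,5)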